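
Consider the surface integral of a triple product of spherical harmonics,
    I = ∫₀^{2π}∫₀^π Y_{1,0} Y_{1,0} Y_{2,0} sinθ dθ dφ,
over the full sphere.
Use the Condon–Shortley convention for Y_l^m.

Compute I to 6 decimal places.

0.252313

m-sum 0 ✓  L=4 even ✓  0≤2≤2 ✓
Π(2lᵢ+1) = 3×3×5 = 45
triangle coeff Δ(1,1,2) = 1/30
Σ_t [0,0]: t=0:+1/1 = 1/1
(3j)²=2/15 [(1 1 2; 0 0 0)], sign=+1
(m-triple is (0,0,0) — same symbol as above.)
⇒ 4πI² = 4/5
I = (+1)√(4/5/(4π)) = 0.25231325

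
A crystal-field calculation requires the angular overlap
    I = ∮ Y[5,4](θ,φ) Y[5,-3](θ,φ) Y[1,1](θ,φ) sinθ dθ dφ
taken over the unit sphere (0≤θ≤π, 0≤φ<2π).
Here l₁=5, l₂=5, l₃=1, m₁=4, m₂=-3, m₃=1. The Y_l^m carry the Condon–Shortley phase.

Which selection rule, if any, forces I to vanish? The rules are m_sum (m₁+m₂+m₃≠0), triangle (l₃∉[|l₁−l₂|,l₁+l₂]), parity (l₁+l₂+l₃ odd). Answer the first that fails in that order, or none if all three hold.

Σmᵢ = 2  ✗
l₃∈[|l₁−l₂|,l₁+l₂]=[0,10], have l₃=1
Σlᵢ = 11 ⇒ odd

m_sum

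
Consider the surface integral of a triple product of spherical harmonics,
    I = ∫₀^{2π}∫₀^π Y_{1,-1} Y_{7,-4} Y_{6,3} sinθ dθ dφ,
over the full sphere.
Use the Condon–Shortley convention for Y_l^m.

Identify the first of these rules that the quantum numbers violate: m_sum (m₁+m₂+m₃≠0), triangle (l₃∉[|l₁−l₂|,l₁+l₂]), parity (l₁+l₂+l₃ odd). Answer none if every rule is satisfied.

m_sum

Σmᵢ = -2  ✗
l₃∈[|l₁−l₂|,l₁+l₂]=[6,8], have l₃=6
Σlᵢ = 14 ⇒ even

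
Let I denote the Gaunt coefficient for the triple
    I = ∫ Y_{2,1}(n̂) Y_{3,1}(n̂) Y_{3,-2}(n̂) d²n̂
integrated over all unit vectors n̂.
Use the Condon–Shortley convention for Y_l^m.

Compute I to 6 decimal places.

m-sum 0 ✓  L=8 even ✓  1≤3≤5 ✓
Π(2lᵢ+1) = 5×7×7 = 245
triangle coeff Δ(2,3,3) = 1/3780
Σ_t [0,2]: t=0:+1/24 t=1:−1/4 t=2:+1/24 = -1/6
(3j)²=4/105 [(2 3 3; 0 0 0)], sign=+1
Σ_t [0,1]: t=0:+1/48 t=1:−1/12 = -1/16
(3j)²=1/28 [(2 3 3; 1 1 -2)], sign=+1
⇒ 4πI² = 1/3
I = (+1)√(1/3/(4π)) = 0.16286750

0.162868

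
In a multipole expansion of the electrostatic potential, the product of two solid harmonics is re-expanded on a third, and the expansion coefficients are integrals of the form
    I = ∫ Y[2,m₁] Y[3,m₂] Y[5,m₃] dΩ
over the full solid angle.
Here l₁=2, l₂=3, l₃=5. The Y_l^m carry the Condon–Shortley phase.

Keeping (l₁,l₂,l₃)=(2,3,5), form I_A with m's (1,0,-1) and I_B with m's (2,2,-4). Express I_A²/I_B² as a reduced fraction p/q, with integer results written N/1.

40/63

l's match ⇒ only the (l;m) 3-j factors differ between A and B.
A: triangle coeff Δ(2,3,5) = 1/2310; Σ_t [0,0]: t=0:+1/216 = 1/216; (3j)²=8/231 [(2 3 5; 1 0 -1)], sign=+1
B: triangle coeff Δ(2,3,5) = 1/2310; Σ_t [0,0]: t=0:+1/2880 = 1/2880; (3j)²=3/55 [(2 3 5; 2 2 -4)], sign=-1
I_A²/I_B² = (8/231)/(3/55) = 40/63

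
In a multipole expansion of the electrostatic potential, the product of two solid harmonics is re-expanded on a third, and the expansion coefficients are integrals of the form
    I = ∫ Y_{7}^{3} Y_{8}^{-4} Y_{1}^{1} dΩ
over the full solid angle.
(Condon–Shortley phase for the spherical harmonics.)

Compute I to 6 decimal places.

0.248575

Checks pass: Σm=0; 16 even; l₃=1∈[1,15].
(2·7+1)(2·8+1)(2·1+1) = 765
Δ: 14! 0! 2! / 17! → 1/2040
sum: t=7:−1/25401600 = -1/25401600
3j²(7 8 1; 0 0 0) = Δ·Π!·Σ² = 8/255  (sign +1)
sum: t=4:+1/174182400 = 1/174182400
3j²(7 8 1; 3 -4 1) = Δ·Π!·Σ² = 11/340  (sign +1)
combine: 4πI² = 765·8/255·11/340 = 66/85
take √, sign +1: I = 0.24857507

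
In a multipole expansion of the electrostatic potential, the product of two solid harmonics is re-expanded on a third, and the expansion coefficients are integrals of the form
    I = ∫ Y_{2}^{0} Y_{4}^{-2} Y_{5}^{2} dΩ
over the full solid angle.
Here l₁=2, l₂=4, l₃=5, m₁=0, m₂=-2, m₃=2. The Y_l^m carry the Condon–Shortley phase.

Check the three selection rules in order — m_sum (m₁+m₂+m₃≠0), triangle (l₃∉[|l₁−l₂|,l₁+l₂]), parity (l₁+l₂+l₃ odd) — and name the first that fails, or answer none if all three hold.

parity

m₁+m₂+m₃ = 0 − 2 + 2 = 0  ✓
triangle: |2−4|=2 ≤ l₃=5 ≤ 2+4=6  ✓
parity: l₁+l₂+l₃ = 11 is odd  ✗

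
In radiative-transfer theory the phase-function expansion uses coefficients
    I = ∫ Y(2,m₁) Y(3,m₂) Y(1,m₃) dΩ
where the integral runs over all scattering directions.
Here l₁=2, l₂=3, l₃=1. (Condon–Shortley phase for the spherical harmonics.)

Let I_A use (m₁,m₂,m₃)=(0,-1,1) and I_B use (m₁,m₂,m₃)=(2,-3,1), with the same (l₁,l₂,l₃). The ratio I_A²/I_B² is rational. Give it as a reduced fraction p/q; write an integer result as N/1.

Shared (l₁,l₂,l₃)=(2,3,1): N and (l;000)² cancel in I_A²/I_B².
A: Δ = 4!·0!·2!/7! = 1/105; Racah Σ t=2..2: t=2:+1/8 = 1/8; ⇒ 3j(2 3 1; 0 -1 1)² = 2/35, sgn +1
B: Δ = 4!·0!·2!/7! = 1/105; Racah Σ t=0..0: t=0:+1/48 = 1/48; ⇒ 3j(2 3 1; 2 -3 1)² = 1/7, sgn +1
I_A²/I_B² = (2/35)/(1/7) = 2/5

2/5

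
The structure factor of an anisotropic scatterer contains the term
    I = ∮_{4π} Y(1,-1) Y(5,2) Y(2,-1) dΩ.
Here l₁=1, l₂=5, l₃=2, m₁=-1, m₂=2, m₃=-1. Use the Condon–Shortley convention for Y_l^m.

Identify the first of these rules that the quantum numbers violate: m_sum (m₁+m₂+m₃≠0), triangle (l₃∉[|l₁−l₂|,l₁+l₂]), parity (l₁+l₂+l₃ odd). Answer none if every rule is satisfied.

Σmᵢ = 0  ✓
l₃∈[|l₁−l₂|,l₁+l₂]=[4,6], have l₃=2  ✗
Σlᵢ = 8 ⇒ even

triangle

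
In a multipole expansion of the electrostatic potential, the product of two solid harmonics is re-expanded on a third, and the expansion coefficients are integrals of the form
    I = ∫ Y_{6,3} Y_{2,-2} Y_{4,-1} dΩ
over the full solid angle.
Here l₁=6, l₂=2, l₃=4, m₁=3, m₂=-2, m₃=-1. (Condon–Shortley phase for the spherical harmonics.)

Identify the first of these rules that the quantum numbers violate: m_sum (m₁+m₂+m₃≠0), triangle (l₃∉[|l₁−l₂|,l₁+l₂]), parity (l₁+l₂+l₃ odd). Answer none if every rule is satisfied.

none

m₁+m₂+m₃ = 3 − 2 − 1 = 0  ✓
triangle: |6−2|=4 ≤ l₃=4 ≤ 6+2=8  ✓
parity: l₁+l₂+l₃ = 12 is even  ✓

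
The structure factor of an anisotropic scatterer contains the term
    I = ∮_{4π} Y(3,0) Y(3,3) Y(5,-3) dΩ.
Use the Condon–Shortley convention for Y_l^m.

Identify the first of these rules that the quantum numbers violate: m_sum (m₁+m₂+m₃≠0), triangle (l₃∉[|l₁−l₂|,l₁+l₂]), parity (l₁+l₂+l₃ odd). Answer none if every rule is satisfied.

parity

m₁+m₂+m₃ = 0 + 3 − 3 = 0  ✓
triangle: |3−3|=0 ≤ l₃=5 ≤ 3+3=6  ✓
parity: l₁+l₂+l₃ = 11 is odd  ✗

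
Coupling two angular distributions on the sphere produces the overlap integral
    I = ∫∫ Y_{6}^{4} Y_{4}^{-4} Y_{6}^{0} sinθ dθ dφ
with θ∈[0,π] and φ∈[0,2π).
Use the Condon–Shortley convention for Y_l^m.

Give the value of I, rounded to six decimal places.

Checks pass: Σm=0; 16 even; l₃=6∈[2,10].
(2·6+1)(2·4+1)(2·6+1) = 1521
Δ: 4! 8! 4! / 17! → 1/15315300
sum: t=0:+1/829440 t=1:−1/25920 t=2:+1/9216 t=3:−1/25920 t=4:+1/829440 = 7/207360
3j²(6 4 6; 0 0 0) = Δ·Π!·Σ² = 28/2431  (sign +1)
sum: t=0:+1/829440 = 1/829440
3j²(6 4 6; 4 -4 0) = Δ·Π!·Σ² = 35/2431  (sign +1)
combine: 4πI² = 1521·28/2431·35/2431 = 8820/34969
take √, sign +1: I = 0.14167322

0.141673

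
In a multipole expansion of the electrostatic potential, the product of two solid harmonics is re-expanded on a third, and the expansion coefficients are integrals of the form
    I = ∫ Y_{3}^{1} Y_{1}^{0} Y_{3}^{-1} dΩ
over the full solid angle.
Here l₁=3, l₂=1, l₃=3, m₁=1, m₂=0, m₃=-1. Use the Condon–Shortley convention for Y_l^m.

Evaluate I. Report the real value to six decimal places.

Σlᵢ=7 odd — θ-integrand is odd under cosθ→−cosθ; I=0

0.000000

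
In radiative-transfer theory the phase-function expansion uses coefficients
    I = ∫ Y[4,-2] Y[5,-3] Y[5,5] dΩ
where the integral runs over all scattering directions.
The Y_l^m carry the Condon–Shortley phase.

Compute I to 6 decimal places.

Rules hold: Σm=0, L=14 even, 1≤5≤9.
N = 9·11·11 = 1089
Δ = 4!·4!·6!/15! = 1/3153150
Racah Σ t=0..4: t=0:+1/69120 t=1:−1/1728 t=2:+1/576 t=3:−1/1728 t=4:+1/69120 = 7/11520
⇒ 3j(4 5 5; 0 0 0)² = 2/143, sgn -1
Racah Σ t=2..2: t=2:+1/69120 = 1/69120
⇒ 3j(4 5 5; -2 -3 5)² = 4/143, sgn +1
4πI² = N·(3j₀)²·(3jₘ)² = 72/169
I = -1·√(0.426036/4π) = -0.18412721

-0.184127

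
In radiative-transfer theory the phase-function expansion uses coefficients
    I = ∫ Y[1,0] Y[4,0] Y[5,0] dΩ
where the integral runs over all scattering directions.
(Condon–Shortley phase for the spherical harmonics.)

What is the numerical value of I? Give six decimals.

0.245532

Checks pass: Σm=0; 10 even; l₃=5∈[3,5].
(2·1+1)(2·4+1)(2·5+1) = 297
Δ: 0! 2! 8! / 11! → 1/495
sum: t=0:+1/576 = 1/576
3j²(1 4 5; 0 0 0) = Δ·Π!·Σ² = 5/99  (sign -1)
(m-triple is (0,0,0) — same symbol as above.)
combine: 4πI² = 297·5/99·5/99 = 25/33
take √, sign +1: I = 0.24553200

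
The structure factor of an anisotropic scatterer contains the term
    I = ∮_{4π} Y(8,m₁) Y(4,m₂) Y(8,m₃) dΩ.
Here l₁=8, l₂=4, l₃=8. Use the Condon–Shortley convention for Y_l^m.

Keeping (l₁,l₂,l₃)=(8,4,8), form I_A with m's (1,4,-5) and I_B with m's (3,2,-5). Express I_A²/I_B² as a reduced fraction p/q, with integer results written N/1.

Shared (l₁,l₂,l₃)=(8,4,8): N and (l;000)² cancel in I_A²/I_B².
A: Δ = 4!·12!·4!/21! = 1/185175900; Racah Σ t=4..4: t=4:+1/1254113280 = 1/1254113280; ⇒ 3j(8 4 8; 1 4 -5)² = 55/5814, sgn -1
B: Δ = 4!·12!·4!/21! = 1/185175900; Racah Σ t=2..4: t=2:+1/209018880 t=3:−1/261273600 t=4:+1/3832012800 = 1/821145600; ⇒ 3j(8 4 8; 3 2 -5)² = 2/969, sgn -1
I_A²/I_B² = (55/5814)/(2/969) = 55/12

55/12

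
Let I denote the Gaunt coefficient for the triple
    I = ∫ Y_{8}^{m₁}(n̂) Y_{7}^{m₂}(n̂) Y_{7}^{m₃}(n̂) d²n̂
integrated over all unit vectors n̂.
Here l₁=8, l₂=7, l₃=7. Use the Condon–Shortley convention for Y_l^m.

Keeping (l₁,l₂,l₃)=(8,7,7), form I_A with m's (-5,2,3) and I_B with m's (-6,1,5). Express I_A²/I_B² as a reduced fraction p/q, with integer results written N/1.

Shared (l₁,l₂,l₃)=(8,7,7): N and (l;000)² cancel in I_A²/I_B².
A: Δ = 8!·8!·6!/23! = 1/22086194130; Racah Σ t=5..8: t=5:−1/1393459200 t=6:+1/261273600 t=7:−1/348364800 t=8:+1/3483648000 = 11/20901888000; ⇒ 3j(8 7 7; -5 2 3)² = 66/37145, sgn +1
B: Δ = 8!·8!·6!/23! = 1/22086194130; Racah Σ t=6..8: t=6:+1/2786918400 t=7:−1/3048192000 t=8:+1/41803776000 = 1/18289152000; ⇒ 3j(8 7 7; -6 1 5)² = 512/780045, sgn +1
I_A²/I_B² = (66/37145)/(512/780045) = 693/256

693/256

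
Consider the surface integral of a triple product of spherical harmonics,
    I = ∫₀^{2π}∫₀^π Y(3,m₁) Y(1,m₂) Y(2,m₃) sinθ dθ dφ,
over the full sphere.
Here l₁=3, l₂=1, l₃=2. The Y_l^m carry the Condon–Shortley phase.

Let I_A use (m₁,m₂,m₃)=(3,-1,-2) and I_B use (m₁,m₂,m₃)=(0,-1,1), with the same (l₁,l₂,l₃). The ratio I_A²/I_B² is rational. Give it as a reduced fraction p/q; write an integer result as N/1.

5/1

l's match ⇒ only the (l;m) 3-j factors differ between A and B.
A: triangle coeff Δ(3,1,2) = 1/105; Σ_t [0,0]: t=0:+1/48 = 1/48; (3j)²=1/7 [(3 1 2; 3 -1 -2)], sign=+1
B: triangle coeff Δ(3,1,2) = 1/105; Σ_t [0,0]: t=0:+1/12 = 1/12; (3j)²=1/35 [(3 1 2; 0 -1 1)], sign=-1
I_A²/I_B² = (1/7)/(1/35) = 5/1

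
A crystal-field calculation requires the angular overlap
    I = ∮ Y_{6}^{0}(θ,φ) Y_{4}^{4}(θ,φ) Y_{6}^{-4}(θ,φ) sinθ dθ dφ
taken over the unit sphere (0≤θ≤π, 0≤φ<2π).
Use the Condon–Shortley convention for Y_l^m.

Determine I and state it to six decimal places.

0.141673

Rules hold: Σm=0, L=16 even, 2≤6≤10.
N = 13·9·13 = 1521
Δ = 4!·8!·4!/17! = 1/15315300
Racah Σ t=0..4: t=0:+1/829440 t=1:−1/25920 t=2:+1/9216 t=3:−1/25920 t=4:+1/829440 = 7/207360
⇒ 3j(6 4 6; 0 0 0)² = 28/2431, sgn +1
Racah Σ t=4..4: t=4:+1/829440 = 1/829440
⇒ 3j(6 4 6; 0 4 -4)² = 35/2431, sgn +1
4πI² = N·(3j₀)²·(3jₘ)² = 8820/34969
I = +1·√(0.252223/4π) = 0.14167322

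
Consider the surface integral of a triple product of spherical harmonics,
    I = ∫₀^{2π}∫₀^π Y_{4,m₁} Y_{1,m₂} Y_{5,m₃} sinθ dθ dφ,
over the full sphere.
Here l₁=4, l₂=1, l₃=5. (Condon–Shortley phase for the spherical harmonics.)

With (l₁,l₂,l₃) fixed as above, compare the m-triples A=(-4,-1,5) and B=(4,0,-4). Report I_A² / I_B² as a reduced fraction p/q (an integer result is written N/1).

Same 4,1,5: normalisation and zero-m 3j drop out of the ratio.
A: Δ: 0! 8! 2! / 11! → 1/495; sum: t=0:+1/80640 = 1/80640; 3j²(4 1 5; -4 -1 5) = Δ·Π!·Σ² = 1/11  (sign +1)
B: Δ: 0! 8! 2! / 11! → 1/495; sum: t=0:+1/40320 = 1/40320; 3j²(4 1 5; 4 0 -4) = Δ·Π!·Σ² = 1/55  (sign -1)
I_A²/I_B² = (1/11)/(1/55) = 5/1

5/1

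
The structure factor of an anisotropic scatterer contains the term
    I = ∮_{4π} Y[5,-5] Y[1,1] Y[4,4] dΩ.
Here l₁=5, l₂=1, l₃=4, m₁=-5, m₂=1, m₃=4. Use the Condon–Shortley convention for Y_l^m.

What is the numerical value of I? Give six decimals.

m-sum 0 ✓  L=10 even ✓  4≤4≤6 ✓
Π(2lᵢ+1) = 11×3×9 = 297
triangle coeff Δ(5,1,4) = 1/495
Σ_t [1,1]: t=1:−1/576 = -1/576
(3j)²=5/99 [(5 1 4; 0 0 0)], sign=-1
Σ_t [2,2]: t=2:+1/80640 = 1/80640
(3j)²=1/11 [(5 1 4; -5 1 4)], sign=+1
⇒ 4πI² = 15/11
I = (-1)√(15/11/(4π)) = -0.32941575

-0.329416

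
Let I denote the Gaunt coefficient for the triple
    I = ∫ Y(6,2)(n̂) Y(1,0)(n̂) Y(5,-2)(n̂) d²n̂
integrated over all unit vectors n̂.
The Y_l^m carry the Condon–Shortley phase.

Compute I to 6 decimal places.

Checks pass: Σm=0; 12 even; l₃=5∈[5,7].
(2·6+1)(2·1+1)(2·5+1) = 429
Δ: 2! 10! 0! / 13! → 1/858
sum: t=1:−1/14400 = -1/14400
3j²(6 1 5; 0 0 0) = Δ·Π!·Σ² = 6/143  (sign +1)
sum: t=1:−1/30240 = -1/30240
3j²(6 1 5; 2 0 -2) = Δ·Π!·Σ² = 16/429  (sign +1)
combine: 4πI² = 429·6/143·16/429 = 96/143
take √, sign +1: I = 0.23113338

0.231133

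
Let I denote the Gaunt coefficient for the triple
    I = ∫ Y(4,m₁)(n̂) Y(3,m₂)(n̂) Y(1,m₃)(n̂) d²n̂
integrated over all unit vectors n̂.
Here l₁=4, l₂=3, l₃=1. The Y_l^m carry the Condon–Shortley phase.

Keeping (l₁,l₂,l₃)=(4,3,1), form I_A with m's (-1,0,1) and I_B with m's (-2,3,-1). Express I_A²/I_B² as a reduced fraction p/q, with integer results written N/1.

l's match ⇒ only the (l;m) 3-j factors differ between A and B.
A: triangle coeff Δ(4,3,1) = 1/252; Σ_t [3,3]: t=3:−1/72 = -1/72; (3j)²=5/126 [(4 3 1; -1 0 1)], sign=-1
B: triangle coeff Δ(4,3,1) = 1/252; Σ_t [6,6]: t=6:+1/1440 = 1/1440; (3j)²=1/252 [(4 3 1; -2 3 -1)], sign=+1
I_A²/I_B² = (5/126)/(1/252) = 10/1

10/1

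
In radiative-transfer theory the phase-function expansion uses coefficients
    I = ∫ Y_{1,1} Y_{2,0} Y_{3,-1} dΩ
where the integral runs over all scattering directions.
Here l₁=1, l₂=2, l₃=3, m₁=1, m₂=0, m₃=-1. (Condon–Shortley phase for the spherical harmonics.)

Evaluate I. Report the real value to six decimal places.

-0.202301

Rules hold: Σm=0, L=6 even, 1≤3≤3.
N = 3·5·7 = 105
Δ = 0!·2!·4!/7! = 1/105
Racah Σ t=0..0: t=0:+1/4 = 1/4
⇒ 3j(1 2 3; 0 0 0)² = 3/35, sgn -1
Racah Σ t=0..0: t=0:+1/8 = 1/8
⇒ 3j(1 2 3; 1 0 -1)² = 2/35, sgn +1
4πI² = N·(3j₀)²·(3jₘ)² = 18/35
I = -1·√(0.514286/4π) = -0.20230066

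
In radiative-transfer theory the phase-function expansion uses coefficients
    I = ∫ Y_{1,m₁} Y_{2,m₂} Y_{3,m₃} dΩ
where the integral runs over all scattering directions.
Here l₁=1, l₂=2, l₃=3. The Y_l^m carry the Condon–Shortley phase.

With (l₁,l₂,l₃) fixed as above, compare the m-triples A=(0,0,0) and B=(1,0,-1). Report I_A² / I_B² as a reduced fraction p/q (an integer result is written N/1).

Shared (l₁,l₂,l₃)=(1,2,3): N and (l;000)² cancel in I_A²/I_B².
A: Δ = 0!·2!·4!/7! = 1/105; Racah Σ t=0..0: t=0:+1/4 = 1/4; ⇒ 3j(1 2 3; 0 0 0)² = 3/35, sgn -1
B: Δ = 0!·2!·4!/7! = 1/105; Racah Σ t=0..0: t=0:+1/8 = 1/8; ⇒ 3j(1 2 3; 1 0 -1)² = 2/35, sgn +1
I_A²/I_B² = (3/35)/(2/35) = 3/2

3/2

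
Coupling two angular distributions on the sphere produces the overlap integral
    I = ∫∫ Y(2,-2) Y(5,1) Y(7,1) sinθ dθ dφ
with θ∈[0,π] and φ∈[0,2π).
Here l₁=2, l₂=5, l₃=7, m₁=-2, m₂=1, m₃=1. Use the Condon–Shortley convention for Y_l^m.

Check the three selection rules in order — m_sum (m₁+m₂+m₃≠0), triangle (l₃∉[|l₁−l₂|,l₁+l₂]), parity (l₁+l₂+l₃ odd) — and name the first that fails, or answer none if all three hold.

Σmᵢ = 0  ✓
l₃∈[|l₁−l₂|,l₁+l₂]=[3,7], have l₃=7  ✓
Σlᵢ = 14 ⇒ even  ✓

none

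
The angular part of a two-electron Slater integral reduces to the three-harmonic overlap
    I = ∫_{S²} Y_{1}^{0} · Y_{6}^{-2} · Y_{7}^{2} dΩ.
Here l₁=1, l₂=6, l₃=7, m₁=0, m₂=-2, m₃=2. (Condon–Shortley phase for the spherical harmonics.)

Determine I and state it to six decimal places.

Checks pass: Σm=0; 14 even; l₃=7∈[5,7].
(2·1+1)(2·6+1)(2·7+1) = 585
Δ: 0! 2! 12! / 15! → 1/1365
sum: t=0:+1/518400 = 1/518400
3j²(1 6 7; 0 0 0) = Δ·Π!·Σ² = 7/195  (sign -1)
sum: t=0:+1/967680 = 1/967680
3j²(1 6 7; 0 -2 2) = Δ·Π!·Σ² = 3/91  (sign -1)
combine: 4πI² = 585·7/195·3/91 = 9/13
take √, sign +1: I = 0.23471705

0.234717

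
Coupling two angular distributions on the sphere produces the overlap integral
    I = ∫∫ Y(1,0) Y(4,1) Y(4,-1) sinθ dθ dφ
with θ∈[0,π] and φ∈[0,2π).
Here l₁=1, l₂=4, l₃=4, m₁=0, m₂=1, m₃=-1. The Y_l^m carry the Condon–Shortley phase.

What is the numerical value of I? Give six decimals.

0.000000

L=9 odd ⇒ parity kills the (l;000) factor ⇒ I = 0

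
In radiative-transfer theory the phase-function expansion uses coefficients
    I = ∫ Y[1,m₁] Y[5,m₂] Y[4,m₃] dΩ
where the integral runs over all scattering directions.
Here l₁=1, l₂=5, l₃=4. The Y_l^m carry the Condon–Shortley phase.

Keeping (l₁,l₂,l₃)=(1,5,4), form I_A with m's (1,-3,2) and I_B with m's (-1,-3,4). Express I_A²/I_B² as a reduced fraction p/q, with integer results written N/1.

28/1

Shared (l₁,l₂,l₃)=(1,5,4): N and (l;000)² cancel in I_A²/I_B².
A: Δ = 2!·0!·8!/11! = 1/495; Racah Σ t=0..0: t=0:+1/2880 = 1/2880; ⇒ 3j(1 5 4; 1 -3 2)² = 28/495, sgn +1
B: Δ = 2!·0!·8!/11! = 1/495; Racah Σ t=2..2: t=2:+1/80640 = 1/80640; ⇒ 3j(1 5 4; -1 -3 4)² = 1/495, sgn +1
I_A²/I_B² = (28/495)/(1/495) = 28/1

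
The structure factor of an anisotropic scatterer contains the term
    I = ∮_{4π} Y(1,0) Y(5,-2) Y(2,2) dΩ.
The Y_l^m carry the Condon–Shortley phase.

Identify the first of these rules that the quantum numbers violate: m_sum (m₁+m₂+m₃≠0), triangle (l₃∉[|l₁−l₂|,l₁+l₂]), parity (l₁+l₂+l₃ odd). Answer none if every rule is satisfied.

m₁+m₂+m₃ = 0 − 2 + 2 = 0  ✓
triangle: |1−5|=4 ≤ l₃=2 ≤ 1+5=6  ✗
parity: l₁+l₂+l₃ = 8 is even

triangle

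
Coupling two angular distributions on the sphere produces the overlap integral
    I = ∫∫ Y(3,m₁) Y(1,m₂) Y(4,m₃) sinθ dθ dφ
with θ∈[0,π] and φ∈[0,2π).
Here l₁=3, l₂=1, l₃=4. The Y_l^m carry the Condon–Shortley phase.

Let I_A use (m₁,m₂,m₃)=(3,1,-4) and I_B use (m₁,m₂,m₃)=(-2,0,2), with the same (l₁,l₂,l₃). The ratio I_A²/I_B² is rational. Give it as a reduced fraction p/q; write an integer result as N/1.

Shared (l₁,l₂,l₃)=(3,1,4): N and (l;000)² cancel in I_A²/I_B².
A: Δ = 0!·6!·2!/9! = 1/252; Racah Σ t=0..0: t=0:+1/1440 = 1/1440; ⇒ 3j(3 1 4; 3 1 -4)² = 1/9, sgn +1
B: Δ = 0!·6!·2!/9! = 1/252; Racah Σ t=0..0: t=0:+1/120 = 1/120; ⇒ 3j(3 1 4; -2 0 2)² = 1/21, sgn +1
I_A²/I_B² = (1/9)/(1/21) = 7/3

7/3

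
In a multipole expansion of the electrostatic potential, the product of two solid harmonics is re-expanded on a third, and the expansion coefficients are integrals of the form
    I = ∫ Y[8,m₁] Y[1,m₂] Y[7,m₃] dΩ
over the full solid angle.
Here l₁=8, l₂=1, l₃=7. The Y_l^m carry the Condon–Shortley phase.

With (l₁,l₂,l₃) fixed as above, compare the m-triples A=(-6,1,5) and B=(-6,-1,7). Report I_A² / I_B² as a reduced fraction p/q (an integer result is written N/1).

91/1

Shared (l₁,l₂,l₃)=(8,1,7): N and (l;000)² cancel in I_A²/I_B².
A: Δ = 2!·14!·0!/17! = 1/2040; Racah Σ t=2..2: t=2:+1/1916006400 = 1/1916006400; ⇒ 3j(8 1 7; -6 1 5)² = 91/2040, sgn +1
B: Δ = 2!·14!·0!/17! = 1/2040; Racah Σ t=0..0: t=0:+1/174356582400 = 1/174356582400; ⇒ 3j(8 1 7; -6 -1 7)² = 1/2040, sgn +1
I_A²/I_B² = (91/2040)/(1/2040) = 91/1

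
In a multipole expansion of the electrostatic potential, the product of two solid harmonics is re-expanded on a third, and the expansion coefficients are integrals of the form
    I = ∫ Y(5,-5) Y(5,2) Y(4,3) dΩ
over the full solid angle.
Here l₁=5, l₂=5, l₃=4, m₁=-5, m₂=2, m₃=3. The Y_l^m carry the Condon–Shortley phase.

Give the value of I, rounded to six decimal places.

0.140629

Checks pass: Σm=0; 14 even; l₃=4∈[0,10].
(2·5+1)(2·5+1)(2·4+1) = 1089
Δ: 6! 4! 4! / 15! → 1/3153150
sum: t=1:−1/69120 t=2:+1/1728 t=3:−1/576 t=4:+1/1728 t=5:−1/69120 = -7/11520
3j²(5 5 4; 0 0 0) = Δ·Π!·Σ² = 2/143  (sign -1)
sum: t=6:+1/103680 = 1/103680
3j²(5 5 4; -5 2 3) = Δ·Π!·Σ² = 7/429  (sign -1)
combine: 4πI² = 1089·2/143·7/429 = 42/169
take √, sign +1: I = 0.14062948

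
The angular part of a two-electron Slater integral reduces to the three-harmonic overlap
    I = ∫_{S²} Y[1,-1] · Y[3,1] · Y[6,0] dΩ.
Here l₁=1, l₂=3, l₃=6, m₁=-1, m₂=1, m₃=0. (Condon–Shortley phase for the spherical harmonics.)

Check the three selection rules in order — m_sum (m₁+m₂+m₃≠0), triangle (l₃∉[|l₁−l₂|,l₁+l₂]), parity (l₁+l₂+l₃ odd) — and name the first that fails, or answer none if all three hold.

triangle

azimuthal sum: -1 + 1 + 0 = 0  ✓
2 ≤ 6 ≤ 4 (triangle on l)  ✗
L = 1 + 3 + 6 = 10 (even)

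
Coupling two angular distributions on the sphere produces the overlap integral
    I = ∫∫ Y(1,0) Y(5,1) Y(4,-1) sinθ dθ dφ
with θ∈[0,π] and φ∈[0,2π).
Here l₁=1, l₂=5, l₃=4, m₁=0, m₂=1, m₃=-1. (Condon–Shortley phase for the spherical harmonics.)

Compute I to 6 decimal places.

Checks pass: Σm=0; 10 even; l₃=4∈[4,6].
(2·1+1)(2·5+1)(2·4+1) = 297
Δ: 2! 0! 8! / 11! → 1/495
sum: t=1:−1/576 = -1/576
3j²(1 5 4; 0 0 0) = Δ·Π!·Σ² = 5/99  (sign -1)
sum: t=1:−1/720 = -1/720
3j²(1 5 4; 0 1 -1) = Δ·Π!·Σ² = 8/165  (sign +1)
combine: 4πI² = 297·5/99·8/165 = 8/11
take √, sign -1: I = -0.24057125

-0.240571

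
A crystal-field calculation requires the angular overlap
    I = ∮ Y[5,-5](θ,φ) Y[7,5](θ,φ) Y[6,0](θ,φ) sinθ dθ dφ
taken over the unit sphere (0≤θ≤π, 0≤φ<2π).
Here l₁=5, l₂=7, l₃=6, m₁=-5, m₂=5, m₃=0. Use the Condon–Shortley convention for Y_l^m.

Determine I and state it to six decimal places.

Checks pass: Σm=0; 18 even; l₃=6∈[2,12].
(2·5+1)(2·7+1)(2·6+1) = 2145
Δ: 6! 4! 8! / 19! → 1/174594420
sum: t=1:−1/4147200 t=2:+1/207360 t=3:−1/82944 t=4:+1/207360 t=5:−1/4147200 = -1/345600
3j²(5 7 6; 0 0 0) = Δ·Π!·Σ² = 420/46189  (sign -1)
sum: t=6:+1/24883200 = 1/24883200
3j²(5 7 6; -5 5 0) = Δ·Π!·Σ² = 70/4199  (sign +1)
combine: 4πI² = 2145·420/46189·70/4199 = 441000/1356277
take √, sign -1: I = -0.16085707

-0.160857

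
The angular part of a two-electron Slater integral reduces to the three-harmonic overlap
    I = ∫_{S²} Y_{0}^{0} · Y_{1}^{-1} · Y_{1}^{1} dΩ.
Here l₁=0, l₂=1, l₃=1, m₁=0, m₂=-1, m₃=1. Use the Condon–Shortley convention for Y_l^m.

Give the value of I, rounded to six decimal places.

Rules hold: Σm=0, L=2 even, 1≤1≤1.
N = 1·3·3 = 9
Δ = 0!·0!·2!/3! = 1/3
Racah Σ t=0..0: t=0:+1/1 = 1/1
⇒ 3j(0 1 1; 0 0 0)² = 1/3, sgn -1
Racah Σ t=0..0: t=0:+1/2 = 1/2
⇒ 3j(0 1 1; 0 -1 1)² = 1/3, sgn +1
4πI² = N·(3j₀)²·(3jₘ)² = 1/1
I = -1·√(1/4π) = -0.28209479

-0.282095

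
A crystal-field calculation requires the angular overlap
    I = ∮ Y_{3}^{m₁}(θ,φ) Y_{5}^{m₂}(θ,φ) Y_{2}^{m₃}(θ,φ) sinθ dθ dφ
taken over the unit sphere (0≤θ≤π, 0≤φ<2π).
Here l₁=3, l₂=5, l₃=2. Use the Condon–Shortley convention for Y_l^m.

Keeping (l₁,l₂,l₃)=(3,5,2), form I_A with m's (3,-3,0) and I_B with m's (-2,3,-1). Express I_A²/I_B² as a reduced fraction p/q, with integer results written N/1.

Same 3,5,2: normalisation and zero-m 3j drop out of the ratio.
A: Δ: 6! 0! 4! / 11! → 1/2310; sum: t=0:+1/2880 = 1/2880; 3j²(3 5 2; 3 -3 0) = Δ·Π!·Σ² = 2/165  (sign +1)
B: Δ: 6! 0! 4! / 11! → 1/2310; sum: t=5:−1/720 = -1/720; 3j²(3 5 2; -2 3 -1) = Δ·Π!·Σ² = 8/165  (sign +1)
I_A²/I_B² = (2/165)/(8/165) = 1/4

1/4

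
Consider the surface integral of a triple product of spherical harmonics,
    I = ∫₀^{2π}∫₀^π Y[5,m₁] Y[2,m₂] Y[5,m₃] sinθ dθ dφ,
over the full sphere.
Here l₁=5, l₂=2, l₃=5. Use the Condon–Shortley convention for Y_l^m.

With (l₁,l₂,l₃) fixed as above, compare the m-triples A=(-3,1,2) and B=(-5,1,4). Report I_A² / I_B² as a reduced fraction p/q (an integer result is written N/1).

Shared (l₁,l₂,l₃)=(5,2,5): N and (l;000)² cancel in I_A²/I_B².
A: Δ = 2!·8!·2!/13! = 1/38610; Racah Σ t=1..2: t=1:−1/10080 t=2:+1/2880 = 1/4032; ⇒ 3j(5 2 5; -3 1 2)² = 10/429, sgn -1
B: Δ = 2!·8!·2!/13! = 1/38610; Racah Σ t=2..2: t=2:+1/80640 = 1/80640; ⇒ 3j(5 2 5; -5 1 4)² = 9/286, sgn -1
I_A²/I_B² = (10/429)/(9/286) = 20/27

20/27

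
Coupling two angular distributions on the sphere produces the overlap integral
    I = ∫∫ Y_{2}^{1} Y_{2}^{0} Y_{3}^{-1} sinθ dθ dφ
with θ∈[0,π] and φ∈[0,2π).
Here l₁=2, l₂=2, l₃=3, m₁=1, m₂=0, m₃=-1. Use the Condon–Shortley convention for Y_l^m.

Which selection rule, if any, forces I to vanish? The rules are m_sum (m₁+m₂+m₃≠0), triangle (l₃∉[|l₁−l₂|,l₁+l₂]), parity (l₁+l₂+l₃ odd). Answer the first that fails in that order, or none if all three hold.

parity

m₁+m₂+m₃ = 1 + 0 − 1 = 0  ✓
triangle: |2−2|=0 ≤ l₃=3 ≤ 2+2=4  ✓
parity: l₁+l₂+l₃ = 7 is odd  ✗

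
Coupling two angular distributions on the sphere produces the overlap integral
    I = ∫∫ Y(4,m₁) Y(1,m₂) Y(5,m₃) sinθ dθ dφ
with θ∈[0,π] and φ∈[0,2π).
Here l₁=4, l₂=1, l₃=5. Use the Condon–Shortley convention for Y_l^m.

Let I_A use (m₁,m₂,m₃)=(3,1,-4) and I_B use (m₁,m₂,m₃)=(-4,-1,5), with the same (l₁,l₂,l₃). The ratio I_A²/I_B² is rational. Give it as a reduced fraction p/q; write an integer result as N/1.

4/5

l's match ⇒ only the (l;m) 3-j factors differ between A and B.
A: triangle coeff Δ(4,1,5) = 1/495; Σ_t [0,0]: t=0:+1/10080 = 1/10080; (3j)²=4/55 [(4 1 5; 3 1 -4)], sign=-1
B: triangle coeff Δ(4,1,5) = 1/495; Σ_t [0,0]: t=0:+1/80640 = 1/80640; (3j)²=1/11 [(4 1 5; -4 -1 5)], sign=+1
I_A²/I_B² = (4/55)/(1/11) = 4/5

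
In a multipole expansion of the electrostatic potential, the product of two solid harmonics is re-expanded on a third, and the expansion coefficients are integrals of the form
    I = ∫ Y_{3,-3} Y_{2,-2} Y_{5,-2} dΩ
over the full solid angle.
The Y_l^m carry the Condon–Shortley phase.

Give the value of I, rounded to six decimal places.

0.000000

-3 − 2 − 2 = -7 ≠ 0: azimuthal integral kills it; I = 0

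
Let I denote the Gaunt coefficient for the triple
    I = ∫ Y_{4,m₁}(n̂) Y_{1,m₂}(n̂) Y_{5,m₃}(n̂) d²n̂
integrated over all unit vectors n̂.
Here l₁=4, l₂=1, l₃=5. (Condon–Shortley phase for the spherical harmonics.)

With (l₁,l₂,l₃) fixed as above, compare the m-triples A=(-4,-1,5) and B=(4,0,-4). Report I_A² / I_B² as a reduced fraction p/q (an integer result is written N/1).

Shared (l₁,l₂,l₃)=(4,1,5): N and (l;000)² cancel in I_A²/I_B².
A: Δ = 0!·8!·2!/11! = 1/495; Racah Σ t=0..0: t=0:+1/80640 = 1/80640; ⇒ 3j(4 1 5; -4 -1 5)² = 1/11, sgn +1
B: Δ = 0!·8!·2!/11! = 1/495; Racah Σ t=0..0: t=0:+1/40320 = 1/40320; ⇒ 3j(4 1 5; 4 0 -4)² = 1/55, sgn -1
I_A²/I_B² = (1/11)/(1/55) = 5/1

5/1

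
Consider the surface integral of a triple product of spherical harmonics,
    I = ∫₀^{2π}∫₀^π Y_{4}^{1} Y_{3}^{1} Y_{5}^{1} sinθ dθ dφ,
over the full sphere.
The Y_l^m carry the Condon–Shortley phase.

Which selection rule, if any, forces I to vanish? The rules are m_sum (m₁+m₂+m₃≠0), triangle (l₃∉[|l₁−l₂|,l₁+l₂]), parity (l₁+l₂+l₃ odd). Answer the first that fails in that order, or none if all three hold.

m₁+m₂+m₃ = 1 + 1 + 1 = 3  ✗
triangle: |4−3|=1 ≤ l₃=5 ≤ 4+3=7
parity: l₁+l₂+l₃ = 12 is even

m_sum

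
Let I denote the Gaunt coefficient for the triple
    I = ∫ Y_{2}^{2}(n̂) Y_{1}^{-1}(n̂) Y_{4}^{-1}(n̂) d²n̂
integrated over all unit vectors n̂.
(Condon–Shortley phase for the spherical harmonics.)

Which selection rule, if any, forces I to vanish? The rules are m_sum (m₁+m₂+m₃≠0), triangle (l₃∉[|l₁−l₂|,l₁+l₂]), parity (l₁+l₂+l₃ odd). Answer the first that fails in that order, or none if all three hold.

m₁+m₂+m₃ = 2 − 1 − 1 = 0  ✓
triangle: |2−1|=1 ≤ l₃=4 ≤ 2+1=3  ✗
parity: l₁+l₂+l₃ = 7 is odd

triangle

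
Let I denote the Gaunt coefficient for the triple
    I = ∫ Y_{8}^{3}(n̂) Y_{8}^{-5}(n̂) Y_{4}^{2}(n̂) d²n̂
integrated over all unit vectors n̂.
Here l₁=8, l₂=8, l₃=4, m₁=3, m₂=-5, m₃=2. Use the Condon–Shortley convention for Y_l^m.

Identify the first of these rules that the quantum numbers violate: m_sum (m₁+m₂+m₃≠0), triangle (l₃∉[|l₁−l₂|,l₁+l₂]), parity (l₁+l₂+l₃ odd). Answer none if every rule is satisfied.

none

m₁+m₂+m₃ = 3 − 5 + 2 = 0  ✓
triangle: |8−8|=0 ≤ l₃=4 ≤ 8+8=16  ✓
parity: l₁+l₂+l₃ = 20 is even  ✓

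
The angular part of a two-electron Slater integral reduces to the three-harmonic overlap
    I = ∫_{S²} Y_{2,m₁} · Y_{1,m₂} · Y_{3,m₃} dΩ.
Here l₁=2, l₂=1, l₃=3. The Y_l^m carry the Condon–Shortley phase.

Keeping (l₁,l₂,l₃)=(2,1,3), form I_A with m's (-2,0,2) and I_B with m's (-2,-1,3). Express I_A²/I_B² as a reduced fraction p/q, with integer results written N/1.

l's match ⇒ only the (l;m) 3-j factors differ between A and B.
A: triangle coeff Δ(2,1,3) = 1/105; Σ_t [0,0]: t=0:+1/24 = 1/24; (3j)²=1/21 [(2 1 3; -2 0 2)], sign=-1
B: triangle coeff Δ(2,1,3) = 1/105; Σ_t [0,0]: t=0:+1/48 = 1/48; (3j)²=1/7 [(2 1 3; -2 -1 3)], sign=+1
I_A²/I_B² = (1/21)/(1/7) = 1/3

1/3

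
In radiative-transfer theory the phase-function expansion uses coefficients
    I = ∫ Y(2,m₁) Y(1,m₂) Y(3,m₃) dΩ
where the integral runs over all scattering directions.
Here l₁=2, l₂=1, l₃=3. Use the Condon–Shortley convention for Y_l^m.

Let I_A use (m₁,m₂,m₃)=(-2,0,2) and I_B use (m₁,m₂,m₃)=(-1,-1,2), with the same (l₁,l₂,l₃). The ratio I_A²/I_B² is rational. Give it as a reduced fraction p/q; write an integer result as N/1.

1/2

Same 2,1,3: normalisation and zero-m 3j drop out of the ratio.
A: Δ: 0! 4! 2! / 7! → 1/105; sum: t=0:+1/24 = 1/24; 3j²(2 1 3; -2 0 2) = Δ·Π!·Σ² = 1/21  (sign -1)
B: Δ: 0! 4! 2! / 7! → 1/105; sum: t=0:+1/12 = 1/12; 3j²(2 1 3; -1 -1 2) = Δ·Π!·Σ² = 2/21  (sign -1)
I_A²/I_B² = (1/21)/(2/21) = 1/2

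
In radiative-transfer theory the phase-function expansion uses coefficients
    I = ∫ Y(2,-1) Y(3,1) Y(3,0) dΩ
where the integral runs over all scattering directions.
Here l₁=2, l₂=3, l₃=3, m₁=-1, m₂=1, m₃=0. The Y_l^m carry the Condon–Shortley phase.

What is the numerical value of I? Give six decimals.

-0.059471

m-sum 0 ✓  L=8 even ✓  1≤3≤5 ✓
Π(2lᵢ+1) = 5×7×7 = 245
triangle coeff Δ(2,3,3) = 1/3780
Σ_t [0,2]: t=0:+1/24 t=1:−1/4 t=2:+1/24 = -1/6
(3j)²=4/105 [(2 3 3; 0 0 0)], sign=+1
Σ_t [1,2]: t=1:−1/12 t=2:+1/8 = 1/24
(3j)²=1/210 [(2 3 3; -1 1 0)], sign=-1
⇒ 4πI² = 2/45
I = (-1)√(2/45/(4π)) = -0.05947080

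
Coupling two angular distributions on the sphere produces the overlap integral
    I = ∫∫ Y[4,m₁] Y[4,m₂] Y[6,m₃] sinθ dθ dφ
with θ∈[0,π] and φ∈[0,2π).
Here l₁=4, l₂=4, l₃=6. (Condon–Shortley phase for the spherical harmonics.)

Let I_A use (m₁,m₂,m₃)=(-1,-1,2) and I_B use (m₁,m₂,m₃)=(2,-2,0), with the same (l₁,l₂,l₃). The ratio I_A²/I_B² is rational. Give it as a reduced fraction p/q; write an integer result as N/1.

Same 4,4,6: normalisation and zero-m 3j drop out of the ratio.
A: Δ: 2! 6! 6! / 15! → 1/1261260; sum: t=0:+1/8640 t=1:−1/2304 t=2:+1/8640 = -7/34560; 3j²(4 4 6; -1 -1 2) = Δ·Π!·Σ² = 7/429  (sign -1)
B: Δ: 2! 6! 6! / 15! → 1/1261260; sum: t=0:+1/4608 t=1:−1/14400 t=2:+1/1036800 = 77/518400; 3j²(4 4 6; 2 -2 0) = Δ·Π!·Σ² = 11/585  (sign +1)
I_A²/I_B² = (7/429)/(11/585) = 105/121

105/121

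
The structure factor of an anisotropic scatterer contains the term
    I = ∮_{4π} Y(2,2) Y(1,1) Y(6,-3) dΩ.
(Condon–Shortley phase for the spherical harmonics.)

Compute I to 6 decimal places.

0.000000

triangle: need 1≤l₃≤3, have 6; I=0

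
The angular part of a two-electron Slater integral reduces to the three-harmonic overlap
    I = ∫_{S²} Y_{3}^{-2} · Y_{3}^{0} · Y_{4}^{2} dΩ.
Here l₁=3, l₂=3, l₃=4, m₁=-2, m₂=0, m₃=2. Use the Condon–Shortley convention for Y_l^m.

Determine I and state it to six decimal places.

-0.044418

Rules hold: Σm=0, L=10 even, 0≤4≤6.
N = 7·7·9 = 441
Δ = 2!·4!·4!/11! = 1/34650
Racah Σ t=0..2: t=0:+1/72 t=1:−1/16 t=2:+1/72 = -5/144
⇒ 3j(3 3 4; 0 0 0)² = 2/77, sgn -1
Racah Σ t=1..2: t=1:−1/96 t=2:+1/72 = 1/288
⇒ 3j(3 3 4; -2 0 2)² = 1/462, sgn +1
4πI² = N·(3j₀)²·(3jₘ)² = 3/121
I = -1·√(0.0247934/4π) = -0.04441841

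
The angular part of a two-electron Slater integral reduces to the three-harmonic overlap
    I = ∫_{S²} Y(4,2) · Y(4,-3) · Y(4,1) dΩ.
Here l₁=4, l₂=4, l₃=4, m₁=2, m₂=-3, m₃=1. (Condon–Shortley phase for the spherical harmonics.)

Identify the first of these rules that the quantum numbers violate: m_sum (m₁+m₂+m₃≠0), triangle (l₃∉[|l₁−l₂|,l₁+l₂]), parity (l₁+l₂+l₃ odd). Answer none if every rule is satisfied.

azimuthal sum: 2 − 3 + 1 = 0  ✓
0 ≤ 4 ≤ 8 (triangle on l)  ✓
L = 4 + 4 + 4 = 12 (even)  ✓

none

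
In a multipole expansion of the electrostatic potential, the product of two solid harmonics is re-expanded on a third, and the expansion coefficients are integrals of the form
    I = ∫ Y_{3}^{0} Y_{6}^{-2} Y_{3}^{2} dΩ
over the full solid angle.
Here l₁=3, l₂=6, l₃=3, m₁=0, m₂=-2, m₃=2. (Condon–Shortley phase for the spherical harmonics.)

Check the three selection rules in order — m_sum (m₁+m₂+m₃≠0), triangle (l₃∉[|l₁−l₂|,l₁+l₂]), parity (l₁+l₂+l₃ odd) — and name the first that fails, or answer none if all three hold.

m₁+m₂+m₃ = 0 − 2 + 2 = 0  ✓
triangle: |3−6|=3 ≤ l₃=3 ≤ 3+6=9  ✓
parity: l₁+l₂+l₃ = 12 is even  ✓

none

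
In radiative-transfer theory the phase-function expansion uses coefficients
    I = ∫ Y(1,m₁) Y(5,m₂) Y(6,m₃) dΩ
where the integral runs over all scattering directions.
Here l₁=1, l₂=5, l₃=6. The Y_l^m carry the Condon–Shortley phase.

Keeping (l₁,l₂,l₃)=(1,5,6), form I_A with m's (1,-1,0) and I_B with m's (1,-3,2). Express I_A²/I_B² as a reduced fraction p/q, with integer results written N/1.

5/2

Shared (l₁,l₂,l₃)=(1,5,6): N and (l;000)² cancel in I_A²/I_B².
A: Δ = 0!·2!·10!/13! = 1/858; Racah Σ t=0..0: t=0:+1/34560 = 1/34560; ⇒ 3j(1 5 6; 1 -1 0)² = 5/286, sgn +1
B: Δ = 0!·2!·10!/13! = 1/858; Racah Σ t=0..0: t=0:+1/161280 = 1/161280; ⇒ 3j(1 5 6; 1 -3 2)² = 1/143, sgn +1
I_A²/I_B² = (5/286)/(1/143) = 5/2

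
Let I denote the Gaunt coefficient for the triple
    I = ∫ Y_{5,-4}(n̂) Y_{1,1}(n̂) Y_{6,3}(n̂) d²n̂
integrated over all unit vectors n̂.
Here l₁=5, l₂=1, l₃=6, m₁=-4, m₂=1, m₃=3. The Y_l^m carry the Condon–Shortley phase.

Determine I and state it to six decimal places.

m-sum 0 ✓  L=12 even ✓  4≤6≤6 ✓
Π(2lᵢ+1) = 11×3×13 = 429
triangle coeff Δ(5,1,6) = 1/858
Σ_t [0,0]: t=0:+1/14400 = 1/14400
(3j)²=6/143 [(5 1 6; 0 0 0)], sign=+1
Σ_t [0,0]: t=0:+1/725760 = 1/725760
(3j)²=1/286 [(5 1 6; -4 1 3)], sign=-1
⇒ 4πI² = 9/143
I = (-1)√(9/143/(4π)) = -0.07076985

-0.070770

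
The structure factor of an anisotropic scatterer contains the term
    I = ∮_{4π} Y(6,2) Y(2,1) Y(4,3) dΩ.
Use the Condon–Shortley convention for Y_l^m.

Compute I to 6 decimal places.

2 + 1 + 3 = 6 ≠ 0: azimuthal integral kills it; I = 0

0.000000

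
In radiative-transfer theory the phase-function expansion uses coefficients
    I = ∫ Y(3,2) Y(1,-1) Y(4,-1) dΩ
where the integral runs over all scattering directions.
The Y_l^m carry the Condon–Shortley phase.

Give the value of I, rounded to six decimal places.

Rules hold: Σm=0, L=8 even, 2≤4≤4.
N = 7·3·9 = 189
Δ = 0!·6!·2!/9! = 1/252
Racah Σ t=0..0: t=0:+1/36 = 1/36
⇒ 3j(3 1 4; 0 0 0)² = 4/63, sgn +1
Racah Σ t=0..0: t=0:+1/240 = 1/240
⇒ 3j(3 1 4; 2 -1 -1)² = 1/84, sgn -1
4πI² = N·(3j₀)²·(3jₘ)² = 1/7
I = -1·√(0.142857/4π) = -0.10662181

-0.106622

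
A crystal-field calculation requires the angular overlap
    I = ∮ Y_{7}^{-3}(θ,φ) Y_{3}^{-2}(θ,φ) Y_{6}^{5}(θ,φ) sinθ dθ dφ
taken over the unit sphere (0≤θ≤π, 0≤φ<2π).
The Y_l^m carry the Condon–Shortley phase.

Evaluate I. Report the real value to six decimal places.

Rules hold: Σm=0, L=16 even, 4≤6≤10.
N = 15·7·13 = 1365
Δ = 4!·10!·2!/17! = 1/2042040
Racah Σ t=1..3: t=1:−1/207360 t=2:+1/57600 t=3:−1/207360 = 1/129600
⇒ 3j(7 3 6; 0 0 0)² = 168/12155, sgn +1
Racah Σ t=0..1: t=0:+1/87091200 t=1:−1/4354560 = -19/87091200
⇒ 3j(7 3 6; -3 -2 5)² = 361/37128, sgn +1
4πI² = N·(3j₀)²·(3jₘ)² = 7581/41327
I = +1·√(0.183439/4π) = 0.12082071

0.120821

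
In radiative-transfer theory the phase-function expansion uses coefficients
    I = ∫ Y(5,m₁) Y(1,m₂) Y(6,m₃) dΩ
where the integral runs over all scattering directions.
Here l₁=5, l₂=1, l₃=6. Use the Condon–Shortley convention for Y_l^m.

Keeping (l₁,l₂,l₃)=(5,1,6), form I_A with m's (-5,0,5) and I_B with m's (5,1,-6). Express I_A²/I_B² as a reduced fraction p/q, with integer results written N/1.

1/6

l's match ⇒ only the (l;m) 3-j factors differ between A and B.
A: triangle coeff Δ(5,1,6) = 1/858; Σ_t [0,0]: t=0:+1/3628800 = 1/3628800; (3j)²=1/78 [(5 1 6; -5 0 5)], sign=-1
B: triangle coeff Δ(5,1,6) = 1/858; Σ_t [0,0]: t=0:+1/7257600 = 1/7257600; (3j)²=1/13 [(5 1 6; 5 1 -6)], sign=+1
I_A²/I_B² = (1/78)/(1/13) = 1/6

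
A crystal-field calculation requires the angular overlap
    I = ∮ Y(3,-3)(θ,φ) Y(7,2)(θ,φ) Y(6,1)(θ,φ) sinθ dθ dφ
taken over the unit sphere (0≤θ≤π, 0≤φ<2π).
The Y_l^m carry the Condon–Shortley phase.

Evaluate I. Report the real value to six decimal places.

m-sum 0 ✓  L=16 even ✓  4≤6≤10 ✓
Π(2lᵢ+1) = 7×15×13 = 1365
triangle coeff Δ(3,7,6) = 1/2042040
Σ_t [1,3]: t=1:−1/207360 t=2:+1/57600 t=3:−1/207360 = 1/129600
(3j)²=168/12155 [(3 7 6; 0 0 0)], sign=+1
Σ_t [4,4]: t=4:+1/691200 = 1/691200
(3j)²=189/9724 [(3 7 6; -3 2 1)], sign=-1
⇒ 4πI² = 166698/454597
I = (-1)√(166698/454597/(4π)) = -0.17082325

-0.170823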